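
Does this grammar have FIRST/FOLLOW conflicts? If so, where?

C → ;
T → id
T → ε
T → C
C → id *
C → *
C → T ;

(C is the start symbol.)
A FIRST/FOLLOW conflict occurs when a non-terminal N has a nullable alternative N → β (β ⇒* ε) and another alternative N → α with FIRST(α) ∩ FOLLOW(N) ≠ ∅: on such a lookahead the parser cannot decide between expanding α and letting N vanish via β.

Nullable non-terminals: T.
FIRST sets used below: FIRST(C) = { '*', ';', 'id' }

T: nullable alternative(s) T → ε; FOLLOW(T) = { ';' }
  T → id: FIRST \ {ε} = { 'id' } — disjoint from FOLLOW(T)
  T → ε: FIRST \ {ε} = { } — this is the only nullable alternative, skip
  T → C: FIRST \ {ε} = { '*', ';', 'id' } — overlaps FOLLOW(T) on { ';' }: CONFLICT

C has no nullable alternative, so no FIRST/FOLLOW check is needed there.

So the grammar has 1 FIRST/FOLLOW conflict (marked CONFLICT above).

Answer: Yes. T → C with FOLLOW(T) on { ';' }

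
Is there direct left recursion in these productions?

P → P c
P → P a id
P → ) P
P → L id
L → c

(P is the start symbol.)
Direct left recursion occurs when N → N α for some non-terminal N (the right-hand side begins with the left-hand side itself).

P → P c: LEFT RECURSIVE (starts with P)
P → P a id: LEFT RECURSIVE (starts with P)
P → ) P: starts with ')'
P → L id: starts with L
L → c: starts with c

The grammar has direct left recursion on: P.

Answer: Yes, P is left-recursive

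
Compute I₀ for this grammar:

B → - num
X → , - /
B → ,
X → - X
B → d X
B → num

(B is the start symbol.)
First, augment the grammar with B' → B
I₀ = CLOSURE({ [B' → . B] }):
  [B' → . B] has the dot before B: add [B → . - num], [B → . ,], [B → . d X], [B → . num]
No further items can be added.

I₀ = { [B → . ,], [B → . - num], [B → . d X], [B → . num], [B' → . B] }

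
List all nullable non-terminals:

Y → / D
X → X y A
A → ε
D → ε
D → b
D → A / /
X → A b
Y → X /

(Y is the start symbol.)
A non-terminal is nullable if it can derive ε (the empty string): either it has an ε-production, or it has a production whose right-hand side consists entirely of nullable non-terminals.

ε-productions: A → ε, D → ε
So A, D are immediately nullable.
No further non-terminal can be added: every production for the remaining non-terminals contains a terminal or a non-nullable non-terminal.
Nullable = { 'A', 'D' }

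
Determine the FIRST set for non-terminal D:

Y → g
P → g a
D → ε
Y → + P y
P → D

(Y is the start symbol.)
{ ε }

To compute FIRST(D), examine every production with D on the left-hand side, reading each right-hand side left to right until a non-nullable symbol is reached.

From D → ε:
  - ε-production, so ε ∈ FIRST(D)

Collecting: FIRST(D) = { ε }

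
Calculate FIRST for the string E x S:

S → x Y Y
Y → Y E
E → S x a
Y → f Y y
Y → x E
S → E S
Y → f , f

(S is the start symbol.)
{ 'x' }

FIRST sets of the non-terminals involved (from the grammar, by fixed-point iteration):
  FIRST(E) = { 'x' }

To compute FIRST(E x S), process the symbols left to right:
Symbol E is a non-terminal. Add FIRST(E) \ {ε} = { 'x' }
E is not nullable (ε ∉ FIRST(E)), so stop here.
FIRST(E x S) = { 'x' }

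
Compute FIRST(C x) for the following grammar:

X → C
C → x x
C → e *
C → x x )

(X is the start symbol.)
FIRST sets of the non-terminals involved (from the grammar, by fixed-point iteration):
  FIRST(C) = { 'e', 'x' }

To compute FIRST(C x), process the symbols left to right:
Symbol C is a non-terminal. Add FIRST(C) \ {ε} = { 'e', 'x' }
C is not nullable (ε ∉ FIRST(C)), so stop here.
FIRST(C x) = { 'e', 'x' }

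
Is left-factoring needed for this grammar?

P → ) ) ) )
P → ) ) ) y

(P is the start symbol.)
Left-factoring is needed when two productions for the same non-terminal
share a common prefix on the right-hand side.

Productions for P:
  P → ) ) ) )
  P → ) ) ) y

Found common prefix ') ) )' in productions for P

Answer: Yes, P has productions with common prefix ') ) )'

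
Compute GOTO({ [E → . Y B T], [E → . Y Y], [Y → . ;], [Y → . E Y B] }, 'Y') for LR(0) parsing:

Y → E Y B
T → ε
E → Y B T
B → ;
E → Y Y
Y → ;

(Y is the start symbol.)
GOTO(I, 'Y') = CLOSURE({ [A → αX.β] : [A → α.Xβ] ∈ I, X = 'Y' })

Items with dot before 'Y', with the dot advanced:
  [E → . Y B T] → [E → Y . B T]
  [E → . Y Y] → [E → Y . Y]
Closure of the advanced items:
  [E → Y . B T] has the dot before B: add [B → . ;]
  [E → Y . Y] has the dot before Y: add [Y → . E Y B], [Y → . ;]
  [Y → . E Y B] has the dot before E: add [E → . Y B T], [E → . Y Y]

GOTO = { [B → . ;], [E → . Y B T], [E → . Y Y], [E → Y . B T], [E → Y . Y], [Y → . ;], [Y → . E Y B] }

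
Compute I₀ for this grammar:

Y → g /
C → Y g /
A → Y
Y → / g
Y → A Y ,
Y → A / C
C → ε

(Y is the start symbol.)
{ [A → . Y], [Y → . / g], [Y → . A / C], [Y → . A Y ,], [Y → . g /], [Y' → . Y] }

First, augment the grammar with Y' → Y
I₀ = CLOSURE({ [Y' → . Y] }):
  [Y' → . Y] has the dot before Y: add [Y → . g /], [Y → . / g], [Y → . A Y ,], [Y → . A / C]
  [Y → . A Y ,] has the dot before A: add [A → . Y]
No further items can be added.

I₀ = { [A → . Y], [Y → . / g], [Y → . A / C], [Y → . A Y ,], [Y → . g /], [Y' → . Y] }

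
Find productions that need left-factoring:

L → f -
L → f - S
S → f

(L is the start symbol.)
Yes, L has productions with common prefix 'f -'

Left-factoring is needed when two productions for the same non-terminal
share a common prefix on the right-hand side.

Productions for L:
  L → f -
  L → f - S

Found common prefix 'f -' in productions for L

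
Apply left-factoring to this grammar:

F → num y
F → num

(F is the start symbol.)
F → num F'
F' → y
F' → ε

Left-factoring transforms A → αβ₁ | αβ₂ into A → αA' and A' → β₁ | β₂
(α is the longest common prefix among the alternatives). Repeat until
no nonterminal has two alternatives with a common prefix.

Round 1: F has alternatives sharing prefix 'num'. Introduce F': F → num F'
  Add: F' → y
  Add: F' → ε

No remaining common prefixes — done.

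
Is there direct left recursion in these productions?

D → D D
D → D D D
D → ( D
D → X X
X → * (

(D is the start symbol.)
Direct left recursion occurs when N → N α for some non-terminal N (the right-hand side begins with the left-hand side itself).

D → D D: LEFT RECURSIVE (starts with D)
D → D D D: LEFT RECURSIVE (starts with D)
D → ( D: starts with '('
D → X X: starts with X
X → * (: starts with '*'

The grammar has direct left recursion on: D.

Answer: Yes, D is left-recursive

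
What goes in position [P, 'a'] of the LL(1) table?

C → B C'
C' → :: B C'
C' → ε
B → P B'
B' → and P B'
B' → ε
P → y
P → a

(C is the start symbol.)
To find M[P, 'a'], we find productions for P where 'a' is in the predict set (PREDICT(N → α) = (FIRST(α) \ {ε}) ∪ (FOLLOW(N) if α ⇒* ε)).

P → y: PREDICT = { 'y' }
P → a: PREDICT = { 'a' }
  'a' is in predict set, so this production goes in M[P, 'a']

M[P, 'a'] = P → a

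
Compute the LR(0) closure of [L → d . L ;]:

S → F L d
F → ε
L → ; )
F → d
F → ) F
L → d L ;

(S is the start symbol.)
{ [L → . ; )], [L → . d L ;], [L → d . L ;] }

To compute CLOSURE, for each item [A → α.Bβ] where B is a non-terminal, add [B → .γ] for all productions B → γ; repeat for the newly added items until nothing changes.

Start with: [L → d . L ;]
  [L → d . L ;] has the dot before L: add [L → . ; )], [L → . d L ;]
No further items can be added.

CLOSURE = { [L → . ; )], [L → . d L ;], [L → d . L ;] }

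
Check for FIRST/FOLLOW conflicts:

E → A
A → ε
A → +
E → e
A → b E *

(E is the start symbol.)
Nullable non-terminals: A, E.
FIRST sets used below: FIRST(A) = { '+', 'b', ε }

A: nullable alternative(s) A → ε; FOLLOW(A) = { $, '*' }
  A → ε: FIRST \ {ε} = { } — this is the only nullable alternative, skip
  A → +: FIRST \ {ε} = { '+' } — disjoint from FOLLOW(A)
  A → b E *: FIRST \ {ε} = { 'b' } — disjoint from FOLLOW(A)

E: nullable alternative(s) E → A; FOLLOW(E) = { $, '*' }
  E → A: FIRST \ {ε} = { '+', 'b' } — this is the only nullable alternative, skip
  E → e: FIRST \ {ε} = { 'e' } — disjoint from FOLLOW(E)

No FIRST/FOLLOW conflicts found.

Answer: No FIRST/FOLLOW conflicts.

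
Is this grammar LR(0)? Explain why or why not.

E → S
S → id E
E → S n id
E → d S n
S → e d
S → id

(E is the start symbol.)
No. Shift-reduce conflict between [E → S .] and [E → S . n id]

Augment with E' → E and build the canonical LR(0) collection (I0 = CLOSURE({[E' → . E]}), then GOTO on every symbol after a dot until no new states appear). It has 12 states:
  I0: { [E → . S n id], [E → . S], [E → . d S n], [E' → . E], [S → . e d], [S → . id E], [S → . id] }  — shift
  I1: { [E' → E .] }  — accept
  I2: { [E → S . n id], [E → S .] }  — shift, reduce
  I3: { [E → d . S n], [S → . e d], [S → . id E], [S → . id] }  — shift
  I4: { [S → e . d] }  — shift
  I5: { [E → . S n id], [E → . S], [E → . d S n], [S → . e d], [S → . id E], [S → . id], [S → id . E], [S → id .] }  — shift, reduce
  I6: { [S → id E .] }  — reduce
  I7: { [S → e d .] }  — reduce
  I8: { [E → d S . n] }  — shift
  I9: { [E → d S n .] }  — reduce
  I10: { [E → S n . id] }  — shift
  I11: { [E → S n id .] }  — reduce

Conflict in state I2:
  Shift-reduce conflict between [E → S .] and [E → S . n id]
So the grammar is NOT LR(0).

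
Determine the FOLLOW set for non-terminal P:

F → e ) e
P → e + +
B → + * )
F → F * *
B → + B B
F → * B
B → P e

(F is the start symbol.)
To compute FOLLOW(P), find every occurrence of P on a right-hand side N → α P β: add FIRST(β) \ {ε}, and if β is empty or nullable also add FOLLOW(N). Iterate to a fixed point.

In B → P e: P is followed by e, add FIRST(e) \ {ε} = { 'e' }

Taking the union: FOLLOW(P) = { 'e' }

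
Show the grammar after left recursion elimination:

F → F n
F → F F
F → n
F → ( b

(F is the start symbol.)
F → n F'
F → ( b F'
F' → n F'
F' → F F'
F' → ε

F is directly left-recursive. The standard transformation for
  A → A α₁ | ... | A α_m | β₁ | ... | β_n
is
  A  → β₁ A' | ... | β_n A'
  A' → α₁ A' | ... | α_m A' | ε

F → n becomes F → n F'
F → ( b becomes F → ( b F'
F → F n becomes F' → n F'
F → F F becomes F' → F F'
Add F' → ε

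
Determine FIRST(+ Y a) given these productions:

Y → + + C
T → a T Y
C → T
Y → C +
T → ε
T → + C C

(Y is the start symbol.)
To compute FIRST(+ Y a), process the symbols left to right:
Symbol + is a terminal. Add '+' and stop.
FIRST(+ Y a) = { '+' }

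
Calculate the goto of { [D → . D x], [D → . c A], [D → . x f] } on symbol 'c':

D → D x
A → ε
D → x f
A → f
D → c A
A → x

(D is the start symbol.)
{ [A → . f], [A → . x], [A → .], [D → c . A] }

GOTO(I, 'c') = CLOSURE({ [A → αX.β] : [A → α.Xβ] ∈ I, X = 'c' })

Items with dot before 'c', with the dot advanced:
  [D → . c A] → [D → c . A]
Closure of the advanced items:
  [D → c . A] has the dot before A: add [A → .], [A → . f], [A → . x]

GOTO = { [A → . f], [A → . x], [A → .], [D → c . A] }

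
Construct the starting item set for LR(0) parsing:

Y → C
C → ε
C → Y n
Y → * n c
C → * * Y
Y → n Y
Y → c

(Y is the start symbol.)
{ [C → . * * Y], [C → . Y n], [C → .], [Y → . * n c], [Y → . C], [Y → . c], [Y → . n Y], [Y' → . Y] }

First, augment the grammar with Y' → Y
I₀ = CLOSURE({ [Y' → . Y] }):
  [Y' → . Y] has the dot before Y: add [Y → . C], [Y → . * n c], [Y → . n Y], [Y → . c]
  [Y → . C] has the dot before C: add [C → .], [C → . Y n], [C → . * * Y]
No further items can be added.

I₀ = { [C → . * * Y], [C → . Y n], [C → .], [Y → . * n c], [Y → . C], [Y → . c], [Y → . n Y], [Y' → . Y] }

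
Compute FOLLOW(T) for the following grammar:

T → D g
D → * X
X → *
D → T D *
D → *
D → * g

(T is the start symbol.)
To compute FOLLOW(T), find every occurrence of T on a right-hand side N → α T β: add FIRST(β) \ {ε}, and if β is empty or nullable also add FOLLOW(N). Iterate to a fixed point.

T is the start symbol, so $ ∈ FOLLOW(T).
In D → T D *: T is followed by D '*', add FIRST(D '*') \ {ε} = { '*' }

Taking the union: FOLLOW(T) = { $, '*' }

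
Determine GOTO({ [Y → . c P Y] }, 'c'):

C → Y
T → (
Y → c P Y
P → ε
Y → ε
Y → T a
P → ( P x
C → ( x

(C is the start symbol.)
GOTO(I, 'c') = CLOSURE({ [A → αX.β] : [A → α.Xβ] ∈ I, X = 'c' })

Items with dot before 'c', with the dot advanced:
  [Y → . c P Y] → [Y → c . P Y]
Closure of the advanced items:
  [Y → c . P Y] has the dot before P: add [P → .], [P → . ( P x]

GOTO = { [P → . ( P x], [P → .], [Y → c . P Y] }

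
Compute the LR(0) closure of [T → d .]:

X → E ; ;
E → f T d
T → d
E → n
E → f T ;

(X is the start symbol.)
{ [T → d .] }

To compute CLOSURE, for each item [A → α.Bβ] where B is a non-terminal, add [B → .γ] for all productions B → γ; repeat for the newly added items until nothing changes.

Start with: [T → d .]
The dot is at the end, so nothing is added.

CLOSURE = { [T → d .] }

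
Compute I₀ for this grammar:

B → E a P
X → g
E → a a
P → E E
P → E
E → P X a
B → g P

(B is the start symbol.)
First, augment the grammar with B' → B
I₀ = CLOSURE({ [B' → . B] }):
  [B' → . B] has the dot before B: add [B → . E a P], [B → . g P]
  [B → . E a P] has the dot before E: add [E → . a a], [E → . P X a]
  [E → . P X a] has the dot before P: add [P → . E E], [P → . E]
No further items can be added.

I₀ = { [B → . E a P], [B → . g P], [B' → . B], [E → . P X a], [E → . a a], [P → . E E], [P → . E] }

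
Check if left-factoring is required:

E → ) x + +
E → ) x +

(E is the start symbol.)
Yes, E has productions with common prefix ') x +'

Left-factoring is needed when two productions for the same non-terminal
share a common prefix on the right-hand side.

Productions for E:
  E → ) x + +
  E → ) x +

Found common prefix ') x +' in productions for E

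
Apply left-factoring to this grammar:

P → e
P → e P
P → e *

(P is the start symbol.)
Left-factoring transforms A → αβ₁ | αβ₂ into A → αA' and A' → β₁ | β₂
(α is the longest common prefix among the alternatives). Repeat until
no nonterminal has two alternatives with a common prefix.

Round 1: P has alternatives sharing prefix 'e'. Introduce P': P → e P'
  Add: P' → ε
  Add: P' → P
  Add: P' → *

No remaining common prefixes — done.

Resulting grammar:
P → e P'
P' → ε
P' → P
P' → *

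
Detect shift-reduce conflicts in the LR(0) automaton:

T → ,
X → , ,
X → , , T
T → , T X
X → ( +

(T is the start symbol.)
A shift-reduce conflict occurs when an LR(0) state has both:
  - a complete (reduce) item [A → α .] (dot at the end), and
  - a shift item [B → β . c γ] (dot before a terminal).

Augment with T' → T and build the canonical LR(0) collection (I0 = CLOSURE({[T' → . T]}), then GOTO on every symbol after a dot until no new states appear). It has 10 states:
  I0: { [T → . , T X], [T → . ,], [T' → . T] }  — shift
  I1: { [T → , . T X], [T → , .], [T → . , T X], [T → . ,] }  — shift, reduce
  I2: { [T' → T .] }  — accept
  I3: { [T → , T . X], [X → . ( +], [X → . , , T], [X → . , ,] }  — shift
  I4: { [X → ( . +] }  — shift
  I5: { [X → , . , T], [X → , . ,] }  — shift
  I6: { [T → , T X .] }  — reduce
  I7: { [T → . , T X], [T → . ,], [X → , , . T], [X → , , .] }  — shift, reduce
  I8: { [X → , , T .] }  — reduce
  I9: { [X → ( + .] }  — reduce

I1 contains reduce item [T → , .] and shift items [T → . ,], [T → . , T X] — shift-reduce conflict.
I7 contains reduce item [X → , , .] and shift items [T → . ,], [T → . , T X] — shift-reduce conflict.

Answer: Yes — I1: [T → , .] vs [T → . ,]; I7: [X → , , .] vs [T → . ,]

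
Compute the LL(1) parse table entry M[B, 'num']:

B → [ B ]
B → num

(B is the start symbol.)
B → num

To find M[B, 'num'], we find productions for B where 'num' is in the predict set (PREDICT(N → α) = (FIRST(α) \ {ε}) ∪ (FOLLOW(N) if α ⇒* ε)).

B → [ B ]: PREDICT = { '[' }
B → num: PREDICT = { 'num' }
  'num' is in predict set, so this production goes in M[B, 'num']

M[B, 'num'] = B → num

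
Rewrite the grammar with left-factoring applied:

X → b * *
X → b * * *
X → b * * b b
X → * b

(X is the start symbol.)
X → b * * X'
X' → ε
X' → *
X' → b b
X → * b

Left-factoring transforms A → αβ₁ | αβ₂ into A → αA' and A' → β₁ | β₂
(α is the longest common prefix among the alternatives). Repeat until
no nonterminal has two alternatives with a common prefix.

Round 1: X has alternatives sharing prefix 'b * *'. Introduce X': X → b * * X'
  Add: X' → ε
  Add: X' → *
  Add: X' → b b

No remaining common prefixes — done.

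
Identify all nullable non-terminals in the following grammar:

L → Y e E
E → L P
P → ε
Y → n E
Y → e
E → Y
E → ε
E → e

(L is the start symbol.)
{ 'E', 'P' }

ε-productions: P → ε, E → ε
So P, E are immediately nullable.
No further non-terminal can be added: every production for the remaining non-terminals contains a terminal or a non-nullable non-terminal.
Nullable = { 'E', 'P' }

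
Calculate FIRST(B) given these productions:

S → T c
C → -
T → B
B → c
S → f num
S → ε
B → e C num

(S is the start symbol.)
To compute FIRST(B), examine every production with B on the left-hand side, reading each right-hand side left to right until a non-nullable symbol is reached.

From B → c:
  - c is a terminal: add 'c' and stop
From B → e C num:
  - e is a terminal: add 'e' and stop

Collecting: FIRST(B) = { 'c', 'e' }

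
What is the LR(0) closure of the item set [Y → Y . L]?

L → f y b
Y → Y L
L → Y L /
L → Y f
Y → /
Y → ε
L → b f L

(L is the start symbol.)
{ [L → . Y L /], [L → . Y f], [L → . b f L], [L → . f y b], [Y → . /], [Y → . Y L], [Y → .], [Y → Y . L] }

Start with: [Y → Y . L]
  [Y → Y . L] has the dot before L: add [L → . f y b], [L → . Y L /], [L → . Y f], [L → . b f L]
  [L → . Y L /] has the dot before Y: add [Y → . Y L], [Y → . /], [Y → .]
No further items can be added.

CLOSURE = { [L → . Y L /], [L → . Y f], [L → . b f L], [L → . f y b], [Y → . /], [Y → . Y L], [Y → .], [Y → Y . L] }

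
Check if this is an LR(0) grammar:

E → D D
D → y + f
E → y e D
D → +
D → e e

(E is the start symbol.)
A grammar is LR(0) if no state in the canonical LR(0) collection has:
  - both a shift item (dot before a terminal) and a complete item (shift-reduce conflict), or
  - two or more complete items (reduce-reduce conflict; the accept item [E' → E .] counts as a complete item here).

Augment with E' → E and build the canonical LR(0) collection (I0 = CLOSURE({[E' → . E]}), then GOTO on every symbol after a dot until no new states appear). It has 13 states:
  I0: { [D → . +], [D → . e e], [D → . y + f], [E → . D D], [E → . y e D], [E' → . E] }  — shift
  I1: { [D → + .] }  — reduce
  I2: { [D → . +], [D → . e e], [D → . y + f], [E → D . D] }  — shift
  I3: { [E' → E .] }  — accept
  I4: { [D → e . e] }  — shift
  I5: { [D → y . + f], [E → y . e D] }  — shift
  I6: { [D → y + . f] }  — shift
  I7: { [D → . +], [D → . e e], [D → . y + f], [E → y e . D] }  — shift
  I8: { [E → y e D .] }  — reduce
  I9: { [D → y . + f] }  — shift
  I10: { [D → y + f .] }  — reduce
  I11: { [D → e e .] }  — reduce
  I12: { [E → D D .] }  — reduce

Every state is either a pure shift/goto state or contains exactly one complete item and nothing to shift — no conflicts. The grammar is LR(0).

Answer: Yes, the grammar is LR(0)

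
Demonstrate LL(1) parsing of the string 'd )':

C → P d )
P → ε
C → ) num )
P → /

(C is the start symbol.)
LL(1) parsing maintains a stack (initially the start symbol over $) and the input. At each step: if the stack top is a terminal, match it against the current input token; if it is a non-terminal N, replace it with the RHS of M[N, lookahead] (the unique production whose predict set contains the lookahead).

Stack is shown with the top on the left.

Stack    Input  Action
----------------------
C $      d ) $  output C → P d )
P d ) $  d ) $  output P → ε
d ) $    d ) $  match 'd'
) $      ) $    match ')'
$        $      accept

The string is accepted.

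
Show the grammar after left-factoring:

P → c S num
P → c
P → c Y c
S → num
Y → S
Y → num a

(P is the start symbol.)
P → c P'
P' → S num
P' → ε
P' → Y c
S → num
Y → S
Y → num a

Left-factoring transforms A → αβ₁ | αβ₂ into A → αA' and A' → β₁ | β₂
(α is the longest common prefix among the alternatives). Repeat until
no nonterminal has two alternatives with a common prefix.

Round 1: P has alternatives sharing prefix 'c'. Introduce P': P → c P'
  Add: P' → S num
  Add: P' → ε
  Add: P' → Y c

No remaining common prefixes — done.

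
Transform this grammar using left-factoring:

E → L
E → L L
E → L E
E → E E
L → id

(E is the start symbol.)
E → L E'
E' → ε
E' → L
E' → E
E → E E
L → id

Left-factoring transforms A → αβ₁ | αβ₂ into A → αA' and A' → β₁ | β₂
(α is the longest common prefix among the alternatives). Repeat until
no nonterminal has two alternatives with a common prefix.

Round 1: E has alternatives sharing prefix 'L'. Introduce E': E → L E'
  Add: E' → ε
  Add: E' → L
  Add: E' → E

No remaining common prefixes — done.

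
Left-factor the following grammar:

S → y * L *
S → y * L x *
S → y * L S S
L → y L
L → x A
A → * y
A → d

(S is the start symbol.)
S → y * L S'
S' → *
S' → x *
S' → S S
L → y L
L → x A
A → * y
A → d

Left-factoring transforms A → αβ₁ | αβ₂ into A → αA' and A' → β₁ | β₂
(α is the longest common prefix among the alternatives). Repeat until
no nonterminal has two alternatives with a common prefix.

Round 1: S has alternatives sharing prefix 'y * L'. Introduce S': S → y * L S'
  Add: S' → *
  Add: S' → x *
  Add: S' → S S

No remaining common prefixes — done.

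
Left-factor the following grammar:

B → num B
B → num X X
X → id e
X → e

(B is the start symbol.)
Left-factoring transforms A → αβ₁ | αβ₂ into A → αA' and A' → β₁ | β₂
(α is the longest common prefix among the alternatives). Repeat until
no nonterminal has two alternatives with a common prefix.

Round 1: B has alternatives sharing prefix 'num'. Introduce B': B → num B'
  Add: B' → B
  Add: B' → X X

No remaining common prefixes — done.

Resulting grammar:
B → num B'
B' → B
B' → X X
X → id e
X → e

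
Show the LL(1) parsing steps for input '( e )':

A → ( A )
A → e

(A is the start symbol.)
Stack is shown with the top on the left.

Stack    Input    Action
------------------------
A $      ( e ) $  output A → ( A )
( A ) $  ( e ) $  match '('
A ) $    e ) $    output A → e
e ) $    e ) $    match 'e'
) $      ) $      match ')'
$        $        accept

The string is accepted.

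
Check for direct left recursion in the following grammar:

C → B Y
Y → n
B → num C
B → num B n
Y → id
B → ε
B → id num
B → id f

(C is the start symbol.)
Direct left recursion occurs when N → N α for some non-terminal N (the right-hand side begins with the left-hand side itself).

C → B Y: starts with B
Y → n: starts with n
B → num C: starts with num
B → num B n: starts with num
Y → id: starts with id
B → ε: starts with ε
B → id num: starts with id
B → id f: starts with id

No direct left recursion found.

Answer: No direct left recursion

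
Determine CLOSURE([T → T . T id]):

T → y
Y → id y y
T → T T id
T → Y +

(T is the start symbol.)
Start with: [T → T . T id]
  [T → T . T id] has the dot before T: add [T → . y], [T → . T T id], [T → . Y +]
  [T → . Y +] has the dot before Y: add [Y → . id y y]
No further items can be added.

CLOSURE = { [T → . T T id], [T → . Y +], [T → . y], [T → T . T id], [Y → . id y y] }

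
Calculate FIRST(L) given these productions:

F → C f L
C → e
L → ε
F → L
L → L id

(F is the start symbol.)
{ 'id', ε }

To compute FIRST(L), examine every production with L on the left-hand side, reading each right-hand side left to right until a non-nullable symbol is reached.

From L → ε:
  - ε-production, so ε ∈ FIRST(L)
From L → L id:
  - L is the symbol being defined: contributes nothing new
    L is nullable, so continue to the next symbol
  - id is a terminal: add 'id' and stop

Collecting: FIRST(L) = { 'id', ε }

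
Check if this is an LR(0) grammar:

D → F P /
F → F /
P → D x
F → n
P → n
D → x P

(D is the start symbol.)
Augment with D' → D and build the canonical LR(0) collection (I0 = CLOSURE({[D' → . D]}), then GOTO on every symbol after a dot until no new states appear). It has 12 states:
  I0: { [D → . F P /], [D → . x P], [D' → . D], [F → . F /], [F → . n] }  — shift
  I1: { [D' → D .] }  — accept
  I2: { [D → . F P /], [D → . x P], [D → F . P /], [F → . F /], [F → . n], [F → F . /], [P → . D x], [P → . n] }  — shift
  I3: { [F → n .] }  — reduce
  I4: { [D → . F P /], [D → . x P], [D → x . P], [F → . F /], [F → . n], [P → . D x], [P → . n] }  — shift
  I5: { [P → D . x] }  — shift
  I6: { [D → x P .] }  — reduce
  I7: { [F → n .], [P → n .] }  — 2 reduces
  I8: { [P → D x .] }  — reduce
  I9: { [F → F / .] }  — reduce
  I10: { [D → F P . /] }  — shift
  I11: { [D → F P / .] }  — reduce

Conflict in state I7:
  Reduce-reduce conflict: [F → n .] and [P → n .]
So the grammar is NOT LR(0).

Answer: No. Reduce-reduce conflict: [F → n .] and [P → n .]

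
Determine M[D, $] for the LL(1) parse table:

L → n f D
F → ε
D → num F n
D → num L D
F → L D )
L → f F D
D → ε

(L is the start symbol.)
D → ε

To find M[D, $], we find productions for D where $ is in the predict set (PREDICT(N → α) = (FIRST(α) \ {ε}) ∪ (FOLLOW(N) if α ⇒* ε)).

Relevant sets:
  FOLLOW(D) = { $, ')', 'num' }

D → num F n: PREDICT = { 'num' }
D → num L D: PREDICT = { 'num' }
D → ε: PREDICT = { $, ')', 'num' }
  $ is in predict set, so this production goes in M[D, $]

M[D, $] = D → ε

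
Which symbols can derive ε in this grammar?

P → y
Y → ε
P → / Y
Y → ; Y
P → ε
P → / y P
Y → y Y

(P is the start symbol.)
{ 'P', 'Y' }

A non-terminal is nullable if it can derive ε (the empty string): either it has an ε-production, or it has a production whose right-hand side consists entirely of nullable non-terminals.

ε-productions: Y → ε, P → ε
So Y, P are immediately nullable.
Every non-terminal is now nullable.
Nullable = { 'P', 'Y' }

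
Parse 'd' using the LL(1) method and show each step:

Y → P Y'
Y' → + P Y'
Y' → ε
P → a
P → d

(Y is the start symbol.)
LL(1) parsing maintains a stack (initially the start symbol over $) and the input. At each step: if the stack top is a terminal, match it against the current input token; if it is a non-terminal N, replace it with the RHS of M[N, lookahead] (the unique production whose predict set contains the lookahead).

Stack is shown with the top on the left.

Stack   Input  Action
---------------------
Y $     d $    output Y → P Y'
P Y' $  d $    output P → d
d Y' $  d $    match 'd'
Y' $    $      output Y' → ε
$       $      accept

The string is accepted.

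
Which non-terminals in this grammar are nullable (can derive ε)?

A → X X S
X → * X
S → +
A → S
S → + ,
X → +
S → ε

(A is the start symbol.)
{ 'A', 'S' }

ε-productions: S → ε
So S is immediately nullable.
A → S: every symbol on the right is nullable, so A is nullable too.
No further non-terminal can be added: every production for the remaining non-terminals contains a terminal or a non-nullable non-terminal.
Nullable = { 'A', 'S' }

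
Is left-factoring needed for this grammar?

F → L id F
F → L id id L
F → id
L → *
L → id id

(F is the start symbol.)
Left-factoring is needed when two productions for the same non-terminal
share a common prefix on the right-hand side.

Productions for F:
  F → L id F
  F → L id id L
  F → id
Productions for L:
  L → *
  L → id id

Found common prefix 'L id' in productions for F

Answer: Yes, F has productions with common prefix 'L id'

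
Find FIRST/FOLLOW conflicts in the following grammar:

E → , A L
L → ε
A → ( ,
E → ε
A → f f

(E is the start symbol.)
Nullable non-terminals: E, L.

E: nullable alternative(s) E → ε; FOLLOW(E) = { $ }
  E → , A L: FIRST \ {ε} = { ',' } — disjoint from FOLLOW(E)
  E → ε: FIRST \ {ε} = { } — this is the only nullable alternative, skip
L has a nullable alternative but only one production, so nothing to check.

A has no nullable alternative, so no FIRST/FOLLOW check is needed there.

No FIRST/FOLLOW conflicts found.

Answer: No FIRST/FOLLOW conflicts.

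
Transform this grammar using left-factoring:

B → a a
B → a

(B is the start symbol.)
Left-factoring transforms A → αβ₁ | αβ₂ into A → αA' and A' → β₁ | β₂
(α is the longest common prefix among the alternatives). Repeat until
no nonterminal has two alternatives with a common prefix.

Round 1: B has alternatives sharing prefix 'a'. Introduce B': B → a B'
  Add: B' → a
  Add: B' → ε

No remaining common prefixes — done.

Resulting grammar:
B → a B'
B' → a
B' → ε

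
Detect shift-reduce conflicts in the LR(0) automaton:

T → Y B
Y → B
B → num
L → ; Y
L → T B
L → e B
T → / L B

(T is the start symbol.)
No shift-reduce conflicts

A shift-reduce conflict occurs when an LR(0) state has both:
  - a complete (reduce) item [A → α .] (dot at the end), and
  - a shift item [B → β . c γ] (dot before a terminal).

Augment with T' → T and build the canonical LR(0) collection (I0 = CLOSURE({[T' → . T]}), then GOTO on every symbol after a dot until no new states appear). It has 15 states:
  I0: { [B → . num], [T → . / L B], [T → . Y B], [T' → . T], [Y → . B] }  — shift
  I1: { [B → . num], [L → . ; Y], [L → . T B], [L → . e B], [T → . / L B], [T → . Y B], [T → / . L B], [Y → . B] }  — shift
  I2: { [Y → B .] }  — reduce
  I3: { [T' → T .] }  — accept
  I4: { [B → . num], [T → Y . B] }  — shift
  I5: { [B → num .] }  — reduce
  I6: { [T → Y B .] }  — reduce
  I7: { [B → . num], [L → ; . Y], [Y → . B] }  — shift
  I8: { [B → . num], [T → / L . B] }  — shift
  I9: { [B → . num], [L → T . B] }  — shift
  I10: { [B → . num], [L → e . B] }  — shift
  I11: { [L → e B .] }  — reduce
  I12: { [L → T B .] }  — reduce
  I13: { [T → / L B .] }  — reduce
  I14: { [L → ; Y .] }  — reduce

No state contains both a complete item and a shift item.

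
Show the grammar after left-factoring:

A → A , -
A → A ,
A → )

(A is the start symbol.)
A → A , A'
A' → -
A' → ε
A → )

Left-factoring transforms A → αβ₁ | αβ₂ into A → αA' and A' → β₁ | β₂
(α is the longest common prefix among the alternatives). Repeat until
no nonterminal has two alternatives with a common prefix.

Round 1: A has alternatives sharing prefix 'A ,'. Introduce A': A → A , A'
  Add: A' → -
  Add: A' → ε

No remaining common prefixes — done.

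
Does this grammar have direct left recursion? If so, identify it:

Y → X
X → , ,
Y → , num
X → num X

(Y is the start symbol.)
Y → X: starts with X
X → , ,: starts with ','
Y → , num: starts with ','
X → num X: starts with num

No direct left recursion found.

Answer: No direct left recursion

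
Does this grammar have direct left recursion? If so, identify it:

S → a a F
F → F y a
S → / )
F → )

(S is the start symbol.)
Direct left recursion occurs when N → N α for some non-terminal N (the right-hand side begins with the left-hand side itself).

S → a a F: starts with a
F → F y a: LEFT RECURSIVE (starts with F)
S → / ): starts with '/'
F → ): starts with ')'

The grammar has direct left recursion on: F.

Answer: Yes, F is left-recursive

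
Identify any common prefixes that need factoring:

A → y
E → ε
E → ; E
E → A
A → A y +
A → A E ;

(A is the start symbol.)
Left-factoring is needed when two productions for the same non-terminal
share a common prefix on the right-hand side.

Productions for A:
  A → y
  A → A y +
  A → A E ;
Productions for E:
  E → ε
  E → ; E
  E → A

Found common prefix 'A' in productions for A

Answer: Yes, A has productions with common prefix 'A'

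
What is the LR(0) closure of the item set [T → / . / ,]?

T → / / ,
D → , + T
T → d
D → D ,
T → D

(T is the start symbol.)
To compute CLOSURE, for each item [A → α.Bβ] where B is a non-terminal, add [B → .γ] for all productions B → γ; repeat for the newly added items until nothing changes.

Start with: [T → / . / ,]
The dot precedes the terminal '/', so nothing is added.

CLOSURE = { [T → / . / ,] }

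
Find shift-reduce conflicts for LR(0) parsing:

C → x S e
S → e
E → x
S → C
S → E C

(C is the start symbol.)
Yes — I7: [E → x .] vs [C → . x S e]

Augment with C' → C and build the canonical LR(0) collection (I0 = CLOSURE({[C' → . C]}), then GOTO on every symbol after a dot until no new states appear). It has 10 states:
  I0: { [C → . x S e], [C' → . C] }  — shift
  I1: { [C' → C .] }  — accept
  I2: { [C → . x S e], [C → x . S e], [E → . x], [S → . C], [S → . E C], [S → . e] }  — shift
  I3: { [S → C .] }  — reduce
  I4: { [C → . x S e], [S → E . C] }  — shift
  I5: { [C → x S . e] }  — shift
  I6: { [S → e .] }  — reduce
  I7: { [C → . x S e], [C → x . S e], [E → . x], [E → x .], [S → . C], [S → . E C], [S → . e] }  — shift, reduce
  I8: { [C → x S e .] }  — reduce
  I9: { [S → E C .] }  — reduce

I7 contains reduce item [E → x .] and shift items [C → . x S e], [E → . x], [S → . e] — shift-reduce conflict.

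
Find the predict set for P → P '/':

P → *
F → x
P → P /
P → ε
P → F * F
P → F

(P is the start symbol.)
PREDICT(P → P '/') = (FIRST(RHS) \ {ε}) ∪ (FOLLOW(P) if ε ∈ FIRST(RHS), i.e. RHS ⇒* ε)
FIRST(P) = { '*', '/', 'x', ε }
FIRST(P '/') = { '*', '/', 'x' }
ε ∉ FIRST(P '/'), so FOLLOW(P) is not added.
PREDICT(P → P '/') = { '*', '/', 'x' }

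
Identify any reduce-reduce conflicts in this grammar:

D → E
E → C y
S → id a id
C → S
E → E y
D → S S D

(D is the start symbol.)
Augment with D' → D and build the canonical LR(0) collection (I0 = CLOSURE({[D' → . D]}), then GOTO on every symbol after a dot until no new states appear). It has 12 states:
  I0: { [C → . S], [D → . E], [D → . S S D], [D' → . D], [E → . C y], [E → . E y], [S → . id a id] }  — shift
  I1: { [E → C . y] }  — shift
  I2: { [D' → D .] }  — accept
  I3: { [D → E .], [E → E . y] }  — shift, reduce
  I4: { [C → S .], [D → S . S D], [S → . id a id] }  — shift, reduce
  I5: { [S → id . a id] }  — shift
  I6: { [S → id a . id] }  — shift
  I7: { [S → id a id .] }  — reduce
  I8: { [C → . S], [D → . E], [D → . S S D], [D → S S . D], [E → . C y], [E → . E y], [S → . id a id] }  — shift
  I9: { [D → S S D .] }  — reduce
  I10: { [E → E y .] }  — reduce
  I11: { [E → C y .] }  — reduce

No state contains more than one complete item.

Answer: No reduce-reduce conflicts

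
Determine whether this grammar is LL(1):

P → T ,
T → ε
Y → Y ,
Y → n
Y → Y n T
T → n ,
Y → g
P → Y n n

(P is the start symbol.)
A grammar is LL(1) if for each non-terminal N with multiple productions, the predict sets of those productions are pairwise disjoint, where PREDICT(N → α) = (FIRST(α) \ {ε}) ∪ (FOLLOW(N) if α ⇒* ε).

Relevant sets:
  FIRST(T) = { 'n', ε }
  FIRST(Y) = { 'g', 'n' }
  FOLLOW(T) = { ',', 'n' }

For P:
  PREDICT(P → T ',') = { ',', 'n' }
  PREDICT(P → Y n n) = { 'g', 'n' }
For T:
  PREDICT(T → ε) = { ',', 'n' }
  PREDICT(T → n ',') = { 'n' }
For Y:
  PREDICT(Y → Y ',') = { 'g', 'n' }
  PREDICT(Y → n) = { 'n' }
  PREDICT(Y → Y n T) = { 'g', 'n' }
  PREDICT(Y → g) = { 'g' }

Conflict found: Predict set conflict for P: { 'n' }
The grammar is NOT LL(1).

Answer: No. Predict set conflict for P: { 'n' }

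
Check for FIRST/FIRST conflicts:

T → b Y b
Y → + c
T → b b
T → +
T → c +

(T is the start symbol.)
Yes. T → b Y b / T → b b on { 'b' }

A FIRST/FIRST conflict occurs when two productions N → α and N → β for the same non-terminal have FIRST(α) ∩ FIRST(β) ≠ ∅ (with ε ∈ FIRST of a nullable right-hand side, so two nullable alternatives also conflict).

Productions for T:
  T → b Y b: FIRST = { 'b' }
  T → b b: FIRST = { 'b' }
  T → +: FIRST = { '+' }
  T → c +: FIRST = { 'c' }
Y has only one production, so no FIRST/FIRST conflict is possible there.

Conflict for T: T → b Y b and T → b b
  Overlap: { 'b' }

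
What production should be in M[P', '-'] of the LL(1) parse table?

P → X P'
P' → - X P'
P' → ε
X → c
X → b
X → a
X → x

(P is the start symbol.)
P' → - X P'

To find M[P', '-'], we find productions for P' where '-' is in the predict set (PREDICT(N → α) = (FIRST(α) \ {ε}) ∪ (FOLLOW(N) if α ⇒* ε)).

Relevant sets:
  FOLLOW(P') = { $ }

P' → - X P': PREDICT = { '-' }
  '-' is in predict set, so this production goes in M[P', '-']
P' → ε: PREDICT = { $ }

M[P', '-'] = P' → - X P'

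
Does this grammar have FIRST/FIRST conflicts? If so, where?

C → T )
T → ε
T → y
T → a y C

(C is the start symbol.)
No FIRST/FIRST conflicts.

Productions for T:
  T → ε: FIRST = { ε }
  T → y: FIRST = { 'y' }
  T → a y C: FIRST = { 'a' }
C has only one production, so no FIRST/FIRST conflict is possible there.

All alternatives of each non-terminal have pairwise disjoint FIRST sets.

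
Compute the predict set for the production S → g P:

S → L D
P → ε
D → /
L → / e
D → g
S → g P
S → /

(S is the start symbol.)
PREDICT(S → g P) = (FIRST(RHS) \ {ε}) ∪ (FOLLOW(S) if ε ∈ FIRST(RHS), i.e. RHS ⇒* ε)
FIRST(g P) = { 'g' }
ε ∉ FIRST(g P), so FOLLOW(S) is not added.
PREDICT(S → g P) = { 'g' }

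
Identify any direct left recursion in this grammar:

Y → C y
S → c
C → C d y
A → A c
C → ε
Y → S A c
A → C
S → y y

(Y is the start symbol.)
Direct left recursion occurs when N → N α for some non-terminal N (the right-hand side begins with the left-hand side itself).

Y → C y: starts with C
S → c: starts with c
C → C d y: LEFT RECURSIVE (starts with C)
A → A c: LEFT RECURSIVE (starts with A)
C → ε: starts with ε
Y → S A c: starts with S
A → C: starts with C
S → y y: starts with y

The grammar has direct left recursion on: C, A.

Answer: Yes, C, A are left-recursive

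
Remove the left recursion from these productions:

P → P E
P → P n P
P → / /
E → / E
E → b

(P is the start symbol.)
P is directly left-recursive. The standard transformation for
  A → A α₁ | ... | A α_m | β₁ | ... | β_n
is
  A  → β₁ A' | ... | β_n A'
  A' → α₁ A' | ... | α_m A' | ε

P → / / becomes P → / / P'
P → P E becomes P' → E P'
P → P n P becomes P' → n P P'
Add P' → ε

Productions for other non-terminals are unchanged:
  E → / E
  E → b

Resulting grammar:
P → / / P'
P' → E P'
P' → n P P'
P' → ε
E → / E
E → b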